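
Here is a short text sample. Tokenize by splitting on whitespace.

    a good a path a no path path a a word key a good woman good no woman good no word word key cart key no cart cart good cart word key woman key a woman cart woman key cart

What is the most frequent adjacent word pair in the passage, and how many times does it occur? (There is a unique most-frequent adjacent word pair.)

Bigram frequencies (highest first):
  word key: 3
  a good: 2
  path a: 2
  key a: 2
  woman good: 2
  good no: 2
  … (24 more, each ≤ 2)

"word key", 3 times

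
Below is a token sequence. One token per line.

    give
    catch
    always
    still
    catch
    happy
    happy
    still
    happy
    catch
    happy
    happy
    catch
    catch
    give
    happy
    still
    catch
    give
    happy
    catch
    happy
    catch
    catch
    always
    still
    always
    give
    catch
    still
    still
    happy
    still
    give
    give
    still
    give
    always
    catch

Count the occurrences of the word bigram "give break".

Scanning the 38 overlapping bigram windows for "give break":
  (none found)

0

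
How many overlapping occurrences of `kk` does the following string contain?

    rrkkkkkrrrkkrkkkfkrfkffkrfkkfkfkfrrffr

8

Sliding a length-2 window over the 38 characters (37 positions):
  position 3–4: kk
  position 4–5: kk
  position 5–6: kk
  position 6–7: kk
  position 11–12: kk
  position 14–15: kk
  position 15–16: kk
  position 27–28: kk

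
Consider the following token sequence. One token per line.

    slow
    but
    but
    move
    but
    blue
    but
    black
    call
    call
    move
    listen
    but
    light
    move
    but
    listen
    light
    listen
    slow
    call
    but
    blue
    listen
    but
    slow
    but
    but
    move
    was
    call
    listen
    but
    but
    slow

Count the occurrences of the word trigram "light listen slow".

1

Scanning the 33 overlapping trigram windows for "light listen slow":
  position 18–20: light listen slow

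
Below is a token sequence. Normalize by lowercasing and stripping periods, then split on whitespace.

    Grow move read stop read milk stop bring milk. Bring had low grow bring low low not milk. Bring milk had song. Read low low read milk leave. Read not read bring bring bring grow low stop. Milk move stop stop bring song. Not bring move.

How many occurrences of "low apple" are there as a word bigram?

Scanning the 45 overlapping bigram windows for "low apple":
  (none found)

0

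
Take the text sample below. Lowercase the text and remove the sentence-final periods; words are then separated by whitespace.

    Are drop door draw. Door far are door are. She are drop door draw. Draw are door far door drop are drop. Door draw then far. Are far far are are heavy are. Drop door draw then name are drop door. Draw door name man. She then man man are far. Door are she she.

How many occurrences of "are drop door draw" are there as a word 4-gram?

Scanning the 52 overlapping 4-gram windows for "are drop door draw":
  position 1–4: are drop door draw
  position 11–14: are drop door draw
  position 21–24: are drop door draw
  position 33–36: are drop door draw
  position 39–42: are drop door draw

5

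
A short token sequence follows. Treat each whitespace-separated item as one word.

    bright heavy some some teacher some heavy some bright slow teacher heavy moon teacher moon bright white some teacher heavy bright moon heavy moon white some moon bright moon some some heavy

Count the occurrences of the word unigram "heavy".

6

Scanning the 32 tokens for "heavy":
  position 2: heavy
  position 7: heavy
  position 12: heavy
  position 20: heavy
  position 23: heavy
  position 32: heavy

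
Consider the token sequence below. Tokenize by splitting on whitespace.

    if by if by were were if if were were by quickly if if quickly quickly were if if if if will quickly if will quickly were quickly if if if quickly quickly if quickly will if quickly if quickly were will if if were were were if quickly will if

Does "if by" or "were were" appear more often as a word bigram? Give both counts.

"if by": 2 occurrences
"were were": 4 occurrences

"were were" (4 vs 2)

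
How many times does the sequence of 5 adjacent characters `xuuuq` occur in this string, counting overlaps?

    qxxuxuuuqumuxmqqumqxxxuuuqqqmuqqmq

Sliding a length-5 window over the 34 characters (30 positions):
  position 5–9: xuuuq
  position 22–26: xuuuq

2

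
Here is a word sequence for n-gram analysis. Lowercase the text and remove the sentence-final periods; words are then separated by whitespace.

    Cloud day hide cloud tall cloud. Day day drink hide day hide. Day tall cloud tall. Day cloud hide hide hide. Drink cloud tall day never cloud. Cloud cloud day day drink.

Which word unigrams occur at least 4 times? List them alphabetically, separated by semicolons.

Unigram counts meeting the condition (at least 4 times):
  cloud: 9
  day: 9
  hide: 6
  tall: 4

cloud; day; hide; tall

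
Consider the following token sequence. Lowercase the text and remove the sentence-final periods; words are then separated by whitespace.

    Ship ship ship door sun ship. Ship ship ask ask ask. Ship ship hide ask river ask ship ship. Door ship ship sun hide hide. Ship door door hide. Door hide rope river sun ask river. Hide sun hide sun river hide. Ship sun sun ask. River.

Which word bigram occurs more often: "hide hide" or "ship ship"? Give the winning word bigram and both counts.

"hide hide": 1 occurrence
"ship ship": 7 occurrences

"ship ship" (7 vs 1)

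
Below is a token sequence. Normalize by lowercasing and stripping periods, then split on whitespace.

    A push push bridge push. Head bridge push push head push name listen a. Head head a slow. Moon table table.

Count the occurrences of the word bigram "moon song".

0

Scanning the 20 overlapping bigram windows for "moon song":
  (none found)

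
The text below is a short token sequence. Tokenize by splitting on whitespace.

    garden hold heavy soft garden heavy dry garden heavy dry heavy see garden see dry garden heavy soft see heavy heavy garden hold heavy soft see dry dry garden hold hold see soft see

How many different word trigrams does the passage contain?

27

34 tokens → 32 trigram windows in total.
Repeated trigrams (each contributes count−1 duplicates):
  dry garden heavy: 2
  garden heavy dry: 2
  garden hold heavy: 2
  heavy soft see: 2
  hold heavy soft: 2
5 duplicate windows → 32 − 5 = 27 distinct.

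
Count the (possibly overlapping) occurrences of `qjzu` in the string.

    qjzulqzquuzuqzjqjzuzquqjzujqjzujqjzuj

Sliding a length-4 window over the 37 characters (34 positions):
  position 1–4: qjzu
  position 16–19: qjzu
  position 23–26: qjzu
  position 28–31: qjzu
  position 33–36: qjzu

5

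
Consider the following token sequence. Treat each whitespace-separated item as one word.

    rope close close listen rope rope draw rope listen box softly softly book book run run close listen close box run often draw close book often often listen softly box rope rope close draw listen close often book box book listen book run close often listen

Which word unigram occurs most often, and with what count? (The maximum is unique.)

Unigram frequencies (highest first):
  close: 8
  listen: 7
  rope: 6
  book: 6
  often: 5
  box: 4
  … (3 more, each ≤ 4)

"close", 8 times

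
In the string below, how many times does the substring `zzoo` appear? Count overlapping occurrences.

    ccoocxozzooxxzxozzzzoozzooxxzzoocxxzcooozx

4

Sliding a length-4 window over the 42 characters (39 positions):
  position 8–11: zzoo
  position 19–22: zzoo
  position 23–26: zzoo
  position 29–32: zzoo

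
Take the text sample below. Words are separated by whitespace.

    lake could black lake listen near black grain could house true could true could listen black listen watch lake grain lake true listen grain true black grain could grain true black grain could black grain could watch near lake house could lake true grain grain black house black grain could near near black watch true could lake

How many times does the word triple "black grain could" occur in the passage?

5

Scanning the 55 overlapping trigram windows for "black grain could":
  position 7–9: black grain could
  position 26–28: black grain could
  position 31–33: black grain could
  position 34–36: black grain could
  position 48–50: black grain could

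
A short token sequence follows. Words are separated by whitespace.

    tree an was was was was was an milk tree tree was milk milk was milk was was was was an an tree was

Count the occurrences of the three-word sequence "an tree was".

1

Scanning the 22 overlapping trigram windows for "an tree was":
  position 22–24: an tree was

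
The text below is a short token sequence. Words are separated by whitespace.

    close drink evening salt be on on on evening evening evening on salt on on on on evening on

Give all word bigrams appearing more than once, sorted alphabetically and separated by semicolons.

Bigram counts meeting the condition (more than once):
  evening evening: 2
  evening on: 2
  on evening: 2
  on on: 5

evening evening; evening on; on evening; on on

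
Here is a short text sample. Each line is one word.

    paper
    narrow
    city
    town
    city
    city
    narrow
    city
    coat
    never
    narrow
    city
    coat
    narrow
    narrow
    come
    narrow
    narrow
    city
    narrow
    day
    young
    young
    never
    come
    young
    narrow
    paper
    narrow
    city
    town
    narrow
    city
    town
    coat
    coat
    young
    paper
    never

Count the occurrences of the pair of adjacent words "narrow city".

6

Scanning the 38 overlapping bigram windows for "narrow city":
  position 2–3: narrow city
  position 7–8: narrow city
  position 11–12: narrow city
  position 18–19: narrow city
  position 29–30: narrow city
  position 32–33: narrow city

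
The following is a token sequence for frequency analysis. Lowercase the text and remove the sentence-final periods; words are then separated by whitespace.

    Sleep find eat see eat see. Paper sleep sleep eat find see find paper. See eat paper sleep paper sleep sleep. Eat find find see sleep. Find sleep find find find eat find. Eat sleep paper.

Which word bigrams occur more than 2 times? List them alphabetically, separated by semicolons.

Bigram counts meeting the condition (more than 2 times):
  eat find: 3
  find eat: 3
  find find: 3
  paper sleep: 3
  sleep find: 3

eat find; find eat; find find; paper sleep; sleep find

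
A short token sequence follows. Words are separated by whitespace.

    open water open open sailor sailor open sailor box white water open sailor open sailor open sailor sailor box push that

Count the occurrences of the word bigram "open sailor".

5

Scanning the 20 overlapping bigram windows for "open sailor":
  position 4–5: open sailor
  position 7–8: open sailor
  position 12–13: open sailor
  position 14–15: open sailor
  position 16–17: open sailor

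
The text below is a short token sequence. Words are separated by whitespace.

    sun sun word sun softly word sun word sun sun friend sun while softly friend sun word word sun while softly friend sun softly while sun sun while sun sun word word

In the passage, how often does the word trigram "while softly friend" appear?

Scanning the 30 overlapping trigram windows for "while softly friend":
  position 13–15: while softly friend
  position 20–22: while softly friend

2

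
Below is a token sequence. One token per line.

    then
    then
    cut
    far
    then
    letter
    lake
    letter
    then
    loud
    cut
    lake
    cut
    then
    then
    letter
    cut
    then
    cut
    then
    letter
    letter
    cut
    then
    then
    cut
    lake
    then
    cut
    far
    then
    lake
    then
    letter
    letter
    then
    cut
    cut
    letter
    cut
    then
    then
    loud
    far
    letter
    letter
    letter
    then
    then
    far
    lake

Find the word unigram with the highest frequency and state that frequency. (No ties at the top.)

"then", 18 times

Unigram frequencies (highest first):
  then: 18
  cut: 11
  letter: 11
  lake: 5
  far: 4
  loud: 2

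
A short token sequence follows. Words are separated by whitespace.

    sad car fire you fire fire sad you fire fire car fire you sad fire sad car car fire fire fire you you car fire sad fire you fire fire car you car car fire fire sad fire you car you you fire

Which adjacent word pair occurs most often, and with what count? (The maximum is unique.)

Bigram frequencies (highest first):
  fire fire: 6
  car fire: 5
  fire you: 5
  you fire: 4
  fire sad: 4
  sad fire: 3
  … (8 more, each ≤ 3)

"fire fire", 6 times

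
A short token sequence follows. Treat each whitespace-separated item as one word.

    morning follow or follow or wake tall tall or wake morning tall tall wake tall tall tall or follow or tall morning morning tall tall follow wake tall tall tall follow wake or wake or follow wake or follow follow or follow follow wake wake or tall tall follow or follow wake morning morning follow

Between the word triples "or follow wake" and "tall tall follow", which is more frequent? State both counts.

"or follow wake": 2 occurrences
"tall tall follow": 3 occurrences

"tall tall follow" (3 vs 2)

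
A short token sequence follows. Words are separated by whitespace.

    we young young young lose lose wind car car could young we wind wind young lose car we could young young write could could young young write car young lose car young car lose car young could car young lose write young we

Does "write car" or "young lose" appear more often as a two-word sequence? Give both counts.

"write car": 1 occurrence
"young lose": 4 occurrences

"young lose" (4 vs 1)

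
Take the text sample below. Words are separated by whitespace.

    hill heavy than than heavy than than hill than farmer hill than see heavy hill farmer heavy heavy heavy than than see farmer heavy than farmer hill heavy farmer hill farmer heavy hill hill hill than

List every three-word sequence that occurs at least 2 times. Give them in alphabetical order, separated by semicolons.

Trigram counts meeting the condition (at least 2 times):
  heavy than than: 3
  hill farmer heavy: 2
  than farmer hill: 2

heavy than than; hill farmer heavy; than farmer hill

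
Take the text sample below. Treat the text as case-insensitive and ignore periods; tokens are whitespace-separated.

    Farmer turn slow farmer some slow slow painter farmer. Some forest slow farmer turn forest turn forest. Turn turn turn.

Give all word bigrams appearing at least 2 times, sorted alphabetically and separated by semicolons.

farmer some; farmer turn; forest turn; slow farmer; turn forest; turn turn

Bigram counts meeting the condition (at least 2 times):
  farmer some: 2
  farmer turn: 2
  forest turn: 2
  slow farmer: 2
  turn forest: 2
  turn turn: 2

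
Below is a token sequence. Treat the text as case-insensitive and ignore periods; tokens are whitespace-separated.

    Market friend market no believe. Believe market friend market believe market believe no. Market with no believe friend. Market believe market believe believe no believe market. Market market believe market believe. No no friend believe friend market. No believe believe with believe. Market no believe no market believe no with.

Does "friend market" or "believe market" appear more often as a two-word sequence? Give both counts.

"believe market" (6 vs 4)

"friend market": 4 occurrences
"believe market": 6 occurrences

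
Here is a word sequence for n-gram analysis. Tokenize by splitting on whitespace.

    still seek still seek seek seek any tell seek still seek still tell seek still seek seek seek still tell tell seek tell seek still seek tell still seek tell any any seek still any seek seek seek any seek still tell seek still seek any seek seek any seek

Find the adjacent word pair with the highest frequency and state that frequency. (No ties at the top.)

"seek still", 9 times

Bigram frequencies (highest first):
  seek still: 9
  still seek: 7
  seek seek: 7
  tell seek: 5
  any seek: 5
  seek any: 4
  … (8 more, each ≤ 3)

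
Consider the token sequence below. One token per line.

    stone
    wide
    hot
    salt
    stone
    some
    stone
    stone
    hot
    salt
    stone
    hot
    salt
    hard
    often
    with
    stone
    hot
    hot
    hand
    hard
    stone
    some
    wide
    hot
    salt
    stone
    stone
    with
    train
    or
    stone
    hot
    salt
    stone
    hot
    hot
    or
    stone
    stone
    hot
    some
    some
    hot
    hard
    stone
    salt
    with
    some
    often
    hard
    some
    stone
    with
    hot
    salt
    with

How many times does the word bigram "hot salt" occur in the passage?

Scanning the 56 overlapping bigram windows for "hot salt":
  position 3–4: hot salt
  position 9–10: hot salt
  position 12–13: hot salt
  position 25–26: hot salt
  position 33–34: hot salt
  position 55–56: hot salt

6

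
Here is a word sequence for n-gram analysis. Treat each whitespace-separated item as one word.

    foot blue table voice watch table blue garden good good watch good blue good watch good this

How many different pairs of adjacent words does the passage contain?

17 tokens → 16 bigram windows in total.
Repeated bigrams (each contributes count−1 duplicates):
  good watch: 2
  watch good: 2
2 duplicate windows → 16 − 2 = 14 distinct.

14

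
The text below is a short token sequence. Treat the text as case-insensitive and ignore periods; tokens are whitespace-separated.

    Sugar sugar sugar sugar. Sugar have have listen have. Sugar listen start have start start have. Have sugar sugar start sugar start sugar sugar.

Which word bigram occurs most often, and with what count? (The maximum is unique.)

"sugar sugar", 6 times

Bigram frequencies (highest first):
  sugar sugar: 6
  have have: 2
  have sugar: 2
  start have: 2
  sugar start: 2
  start sugar: 2
  … (7 more, each ≤ 1)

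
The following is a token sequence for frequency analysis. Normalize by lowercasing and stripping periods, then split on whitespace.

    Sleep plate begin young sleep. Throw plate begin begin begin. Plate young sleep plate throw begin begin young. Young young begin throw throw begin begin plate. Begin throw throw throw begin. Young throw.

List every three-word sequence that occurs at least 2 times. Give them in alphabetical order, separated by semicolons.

begin begin plate; begin throw throw; throw begin begin; throw throw begin

Trigram counts meeting the condition (at least 2 times):
  begin begin plate: 2
  begin throw throw: 2
  throw begin begin: 2
  throw throw begin: 2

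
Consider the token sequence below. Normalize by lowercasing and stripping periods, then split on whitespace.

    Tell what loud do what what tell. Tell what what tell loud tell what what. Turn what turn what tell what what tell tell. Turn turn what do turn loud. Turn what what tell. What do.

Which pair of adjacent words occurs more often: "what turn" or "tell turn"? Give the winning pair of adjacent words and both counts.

"what turn" (2 vs 1)

"what turn": 2 occurrences
"tell turn": 1 occurrence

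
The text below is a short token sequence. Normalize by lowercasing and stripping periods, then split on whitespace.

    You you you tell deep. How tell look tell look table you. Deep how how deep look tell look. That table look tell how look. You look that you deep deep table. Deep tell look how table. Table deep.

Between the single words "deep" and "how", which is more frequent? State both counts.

"deep" (7 vs 5)

"deep": 7 occurrences
"how": 5 occurrences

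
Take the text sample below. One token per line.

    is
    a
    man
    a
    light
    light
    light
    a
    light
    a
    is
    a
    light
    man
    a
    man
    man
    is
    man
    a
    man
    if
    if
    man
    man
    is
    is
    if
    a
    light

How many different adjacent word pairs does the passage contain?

30 tokens → 29 bigram windows in total.
Repeated bigrams (each contributes count−1 duplicates):
  a light: 4
  a man: 3
  man a: 3
  is a: 2
  light a: 2
  light light: 2
  man is: 2
  man man: 2
12 duplicate windows → 29 − 12 = 17 distinct.

17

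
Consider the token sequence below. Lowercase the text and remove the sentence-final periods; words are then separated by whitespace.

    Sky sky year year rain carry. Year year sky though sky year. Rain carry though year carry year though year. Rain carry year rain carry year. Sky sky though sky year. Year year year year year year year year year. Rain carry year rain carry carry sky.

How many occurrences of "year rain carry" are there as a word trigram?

6

Scanning the 45 overlapping trigram windows for "year rain carry":
  position 4–6: year rain carry
  position 12–14: year rain carry
  position 20–22: year rain carry
  position 23–25: year rain carry
  position 40–42: year rain carry
  position 43–45: year rain carry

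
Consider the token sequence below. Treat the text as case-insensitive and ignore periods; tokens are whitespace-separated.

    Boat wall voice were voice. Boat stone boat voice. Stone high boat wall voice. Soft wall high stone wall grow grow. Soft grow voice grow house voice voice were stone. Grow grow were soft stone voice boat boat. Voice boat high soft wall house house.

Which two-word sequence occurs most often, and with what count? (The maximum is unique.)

Bigram frequencies (highest first):
  voice boat: 3
  boat wall: 2
  wall voice: 2
  voice were: 2
  boat voice: 2
  soft wall: 2
  … (30 more, each ≤ 2)

"voice boat", 3 times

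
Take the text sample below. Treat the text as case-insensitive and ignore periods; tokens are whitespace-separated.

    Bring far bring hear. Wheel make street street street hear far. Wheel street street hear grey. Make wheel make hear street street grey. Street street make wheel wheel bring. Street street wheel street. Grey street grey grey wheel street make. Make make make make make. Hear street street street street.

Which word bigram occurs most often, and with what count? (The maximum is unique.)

Bigram frequencies (highest first):
  street street: 9
  make make: 5
  wheel street: 3
  street grey: 3
  wheel make: 2
  street hear: 2
  … (20 more, each ≤ 2)

"street street", 9 times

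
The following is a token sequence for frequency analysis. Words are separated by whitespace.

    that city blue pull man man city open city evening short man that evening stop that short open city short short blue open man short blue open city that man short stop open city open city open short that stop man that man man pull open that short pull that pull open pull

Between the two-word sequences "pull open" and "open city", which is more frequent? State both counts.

"open city" (5 vs 2)

"pull open": 2 occurrences
"open city": 5 occurrences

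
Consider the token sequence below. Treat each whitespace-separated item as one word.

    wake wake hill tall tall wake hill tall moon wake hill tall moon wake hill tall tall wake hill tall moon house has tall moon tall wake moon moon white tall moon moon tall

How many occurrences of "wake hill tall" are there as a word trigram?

Scanning the 32 overlapping trigram windows for "wake hill tall":
  position 2–4: wake hill tall
  position 6–8: wake hill tall
  position 10–12: wake hill tall
  position 14–16: wake hill tall
  position 18–20: wake hill tall

5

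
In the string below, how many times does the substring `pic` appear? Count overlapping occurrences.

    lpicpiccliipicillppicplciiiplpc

Sliding a length-3 window over the 31 characters (29 positions):
  position 2–4: pic
  position 5–7: pic
  position 12–14: pic
  position 19–21: pic

4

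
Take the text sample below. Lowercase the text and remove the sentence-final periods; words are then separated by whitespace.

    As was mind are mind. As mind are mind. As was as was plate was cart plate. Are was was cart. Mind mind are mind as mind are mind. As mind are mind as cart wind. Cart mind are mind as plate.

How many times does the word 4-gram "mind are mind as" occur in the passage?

6

Scanning the 39 overlapping 4-gram windows for "mind are mind as":
  position 3–6: mind are mind as
  position 7–10: mind are mind as
  position 23–26: mind are mind as
  position 27–30: mind are mind as
  position 31–34: mind are mind as
  position 38–41: mind are mind as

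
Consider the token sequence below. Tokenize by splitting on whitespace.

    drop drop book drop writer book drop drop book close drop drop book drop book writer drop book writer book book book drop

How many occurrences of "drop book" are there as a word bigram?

5

Scanning the 22 overlapping bigram windows for "drop book":
  position 2–3: drop book
  position 8–9: drop book
  position 12–13: drop book
  position 14–15: drop book
  position 17–18: drop book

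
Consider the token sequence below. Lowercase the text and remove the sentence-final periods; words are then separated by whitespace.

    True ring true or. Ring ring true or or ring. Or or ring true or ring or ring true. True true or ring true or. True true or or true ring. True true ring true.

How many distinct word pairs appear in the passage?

35 tokens → 34 bigram windows in total.
Repeated bigrams (each contributes count−1 duplicates):
  ring true: 7
  or ring: 6
  true or: 6
  true true: 4
  or or: 3
  true ring: 3
  or true: 2
  ring or: 2
25 duplicate windows → 34 − 25 = 9 distinct.

9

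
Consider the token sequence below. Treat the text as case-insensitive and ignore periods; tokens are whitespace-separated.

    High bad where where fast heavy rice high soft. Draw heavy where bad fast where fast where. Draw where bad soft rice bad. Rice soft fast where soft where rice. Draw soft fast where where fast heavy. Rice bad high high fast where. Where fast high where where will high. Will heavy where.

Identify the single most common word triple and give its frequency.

"where where fast", 3 times

Trigram frequencies (highest first):
  where where fast: 3
  where fast heavy: 2
  fast heavy rice: 2
  soft fast where: 2
  fast where where: 2
  high bad where: 1
  … (39 more, each ≤ 1)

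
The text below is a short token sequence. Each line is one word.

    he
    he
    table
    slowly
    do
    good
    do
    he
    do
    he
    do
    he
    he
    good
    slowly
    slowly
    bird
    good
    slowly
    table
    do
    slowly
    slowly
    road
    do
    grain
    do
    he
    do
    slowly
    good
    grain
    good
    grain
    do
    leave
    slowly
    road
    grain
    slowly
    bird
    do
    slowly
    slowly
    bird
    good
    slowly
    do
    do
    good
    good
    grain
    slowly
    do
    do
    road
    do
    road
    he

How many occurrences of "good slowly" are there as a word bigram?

Scanning the 58 overlapping bigram windows for "good slowly":
  position 14–15: good slowly
  position 18–19: good slowly
  position 46–47: good slowly

3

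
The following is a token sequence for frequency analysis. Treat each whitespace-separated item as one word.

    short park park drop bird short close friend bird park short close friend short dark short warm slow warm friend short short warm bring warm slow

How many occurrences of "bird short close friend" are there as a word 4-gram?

Scanning the 23 overlapping 4-gram windows for "bird short close friend":
  position 5–8: bird short close friend

1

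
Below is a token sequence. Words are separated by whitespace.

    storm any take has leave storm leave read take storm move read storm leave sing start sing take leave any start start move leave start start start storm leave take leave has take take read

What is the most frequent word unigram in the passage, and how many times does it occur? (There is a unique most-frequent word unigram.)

Unigram frequencies (highest first):
  leave: 7
  take: 6
  start: 6
  storm: 5
  read: 3
  any: 2
  … (3 more, each ≤ 2)

"leave", 7 times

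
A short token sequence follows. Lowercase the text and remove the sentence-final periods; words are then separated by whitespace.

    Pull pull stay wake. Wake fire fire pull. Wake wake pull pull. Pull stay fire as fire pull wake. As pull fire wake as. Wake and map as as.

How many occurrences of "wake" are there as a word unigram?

7

Scanning the 29 tokens for "wake":
  position 4: wake
  position 5: wake
  position 9: wake
  position 10: wake
  position 19: wake
  position 23: wake
  position 25: wake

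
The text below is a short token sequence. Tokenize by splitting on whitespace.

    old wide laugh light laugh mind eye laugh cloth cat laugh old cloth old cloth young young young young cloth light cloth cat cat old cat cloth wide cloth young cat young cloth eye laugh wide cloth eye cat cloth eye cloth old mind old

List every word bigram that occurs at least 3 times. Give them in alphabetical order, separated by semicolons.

Bigram counts meeting the condition (at least 3 times):
  cloth eye: 3
  young young: 3

cloth eye; young young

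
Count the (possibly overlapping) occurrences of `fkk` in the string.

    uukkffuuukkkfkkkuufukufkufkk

2

Sliding a length-3 window over the 28 characters (26 positions):
  position 13–15: fkk
  position 26–28: fkk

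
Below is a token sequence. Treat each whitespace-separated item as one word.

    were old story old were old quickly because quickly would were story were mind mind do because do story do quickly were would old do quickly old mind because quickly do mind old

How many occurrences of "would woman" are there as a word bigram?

0

Scanning the 32 overlapping bigram windows for "would woman":
  (none found)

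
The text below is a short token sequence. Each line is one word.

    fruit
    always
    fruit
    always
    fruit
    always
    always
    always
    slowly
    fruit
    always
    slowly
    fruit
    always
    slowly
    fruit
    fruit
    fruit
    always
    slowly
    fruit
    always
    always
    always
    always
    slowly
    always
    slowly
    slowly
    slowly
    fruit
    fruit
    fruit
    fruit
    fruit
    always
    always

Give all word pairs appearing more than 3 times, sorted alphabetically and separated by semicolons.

Bigram counts meeting the condition (more than 3 times):
  always always: 6
  always slowly: 6
  fruit always: 8
  fruit fruit: 6
  slowly fruit: 5

always always; always slowly; fruit always; fruit fruit; slowly fruit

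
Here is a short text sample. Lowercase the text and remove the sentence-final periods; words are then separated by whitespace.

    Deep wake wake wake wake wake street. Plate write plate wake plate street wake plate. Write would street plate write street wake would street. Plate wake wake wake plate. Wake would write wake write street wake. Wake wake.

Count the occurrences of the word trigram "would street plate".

2

Scanning the 36 overlapping trigram windows for "would street plate":
  position 17–19: would street plate
  position 23–25: would street plate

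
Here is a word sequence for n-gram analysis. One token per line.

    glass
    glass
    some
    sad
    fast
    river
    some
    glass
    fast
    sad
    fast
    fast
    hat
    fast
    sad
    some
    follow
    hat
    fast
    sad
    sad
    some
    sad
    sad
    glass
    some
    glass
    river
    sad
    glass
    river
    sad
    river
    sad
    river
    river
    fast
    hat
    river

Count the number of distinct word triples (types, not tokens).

34

39 tokens → 37 trigram windows in total.
Repeated trigrams (each contributes count−1 duplicates):
  glass river sad: 2
  hat fast sad: 2
  river sad river: 2
3 duplicate windows → 37 − 3 = 34 distinct.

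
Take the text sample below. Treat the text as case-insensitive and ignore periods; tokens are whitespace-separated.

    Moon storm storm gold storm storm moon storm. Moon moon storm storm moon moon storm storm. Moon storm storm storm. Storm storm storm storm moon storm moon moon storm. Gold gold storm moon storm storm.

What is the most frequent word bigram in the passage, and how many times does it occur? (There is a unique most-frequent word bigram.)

Bigram frequencies (highest first):
  storm storm: 11
  moon storm: 8
  storm moon: 7
  moon moon: 3
  storm gold: 2
  gold storm: 2
  … (1 more, each ≤ 1)

"storm storm", 11 times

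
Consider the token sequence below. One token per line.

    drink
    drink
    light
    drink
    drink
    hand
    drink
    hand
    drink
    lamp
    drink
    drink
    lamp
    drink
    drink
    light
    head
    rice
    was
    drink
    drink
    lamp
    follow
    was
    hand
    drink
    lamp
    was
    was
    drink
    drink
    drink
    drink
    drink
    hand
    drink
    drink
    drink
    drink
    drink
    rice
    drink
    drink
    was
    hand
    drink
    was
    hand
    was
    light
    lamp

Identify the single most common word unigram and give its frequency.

Unigram frequencies (highest first):
  drink: 26
  was: 7
  hand: 6
  lamp: 5
  light: 3
  rice: 2
  … (2 more, each ≤ 1)

"drink", 26 times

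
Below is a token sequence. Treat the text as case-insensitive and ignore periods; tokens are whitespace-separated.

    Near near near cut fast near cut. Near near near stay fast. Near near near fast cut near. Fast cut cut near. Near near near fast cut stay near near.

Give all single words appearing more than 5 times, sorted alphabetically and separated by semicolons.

Unigram counts meeting the condition (more than 5 times):
  cut: 6
  near: 17

cut; near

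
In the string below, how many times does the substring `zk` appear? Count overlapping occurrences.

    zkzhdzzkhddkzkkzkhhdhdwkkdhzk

Sliding a length-2 window over the 29 characters (28 positions):
  position 1–2: zk
  position 7–8: zk
  position 13–14: zk
  position 16–17: zk
  position 28–29: zk

5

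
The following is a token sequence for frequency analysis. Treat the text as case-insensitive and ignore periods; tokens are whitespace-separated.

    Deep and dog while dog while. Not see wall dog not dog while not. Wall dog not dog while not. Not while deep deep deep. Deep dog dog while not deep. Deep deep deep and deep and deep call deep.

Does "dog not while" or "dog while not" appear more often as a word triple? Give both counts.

"dog not while": 0 occurrences
"dog while not": 4 occurrences

"dog while not" (4 vs 0)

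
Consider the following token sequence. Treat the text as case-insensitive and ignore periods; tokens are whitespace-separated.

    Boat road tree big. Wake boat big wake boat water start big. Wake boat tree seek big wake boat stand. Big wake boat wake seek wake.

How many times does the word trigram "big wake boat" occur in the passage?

Scanning the 24 overlapping trigram windows for "big wake boat":
  position 4–6: big wake boat
  position 7–9: big wake boat
  position 12–14: big wake boat
  position 17–19: big wake boat
  position 21–23: big wake boat

5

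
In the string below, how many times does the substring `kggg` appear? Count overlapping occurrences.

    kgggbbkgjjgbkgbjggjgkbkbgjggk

1

Sliding a length-4 window over the 29 characters (26 positions):
  position 1–4: kggg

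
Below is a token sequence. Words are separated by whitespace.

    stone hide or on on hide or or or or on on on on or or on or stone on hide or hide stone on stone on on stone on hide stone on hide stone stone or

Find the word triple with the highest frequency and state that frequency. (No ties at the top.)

Trigram frequencies (highest first):
  stone on hide: 3
  or on on: 2
  on hide or: 2
  or or or: 2
  or or on: 2
  on on on: 2
  … (19 more, each ≤ 2)

"stone on hide", 3 times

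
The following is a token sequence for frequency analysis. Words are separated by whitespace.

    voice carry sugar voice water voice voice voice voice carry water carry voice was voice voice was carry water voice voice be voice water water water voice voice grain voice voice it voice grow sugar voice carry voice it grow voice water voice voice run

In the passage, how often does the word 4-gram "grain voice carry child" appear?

0

Scanning the 42 overlapping 4-gram windows for "grain voice carry child":
  (none found)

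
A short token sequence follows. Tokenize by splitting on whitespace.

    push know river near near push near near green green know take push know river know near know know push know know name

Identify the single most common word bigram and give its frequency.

Bigram frequencies (highest first):
  push know: 3
  know river: 2
  near near: 2
  know know: 2
  river near: 1
  near push: 1
  … (11 more, each ≤ 1)

"push know", 3 times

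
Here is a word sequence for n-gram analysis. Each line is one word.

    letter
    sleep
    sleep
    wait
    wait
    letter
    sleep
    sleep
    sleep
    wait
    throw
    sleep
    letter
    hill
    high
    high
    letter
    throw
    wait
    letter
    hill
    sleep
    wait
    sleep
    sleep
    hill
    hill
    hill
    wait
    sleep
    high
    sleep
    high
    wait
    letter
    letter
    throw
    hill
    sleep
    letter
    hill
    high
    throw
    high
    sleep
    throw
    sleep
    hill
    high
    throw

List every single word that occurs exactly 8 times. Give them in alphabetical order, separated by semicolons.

hill; letter

Unigram counts meeting the condition (exactly 8 times):
  hill: 8
  letter: 8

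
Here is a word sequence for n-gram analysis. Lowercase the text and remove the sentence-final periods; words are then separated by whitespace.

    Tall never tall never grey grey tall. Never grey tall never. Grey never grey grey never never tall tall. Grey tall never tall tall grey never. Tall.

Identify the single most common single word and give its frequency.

"tall", 10 times

Unigram frequencies (highest first):
  tall: 10
  never: 9
  grey: 8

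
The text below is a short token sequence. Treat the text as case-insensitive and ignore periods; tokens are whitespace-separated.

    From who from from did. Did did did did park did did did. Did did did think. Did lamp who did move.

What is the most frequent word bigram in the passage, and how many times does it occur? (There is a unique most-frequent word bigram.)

Bigram frequencies (highest first):
  did did: 9
  from who: 1
  who from: 1
  from from: 1
  from did: 1
  did park: 1
  … (7 more, each ≤ 1)

"did did", 9 times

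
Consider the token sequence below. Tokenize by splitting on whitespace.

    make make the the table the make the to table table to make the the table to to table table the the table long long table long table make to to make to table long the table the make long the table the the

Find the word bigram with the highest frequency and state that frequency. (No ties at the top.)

Bigram frequencies (highest first):
  the table: 5
  the the: 4
  table the: 4
  make the: 3
  to table: 3
  table long: 3
  … (13 more, each ≤ 2)

"the table", 5 times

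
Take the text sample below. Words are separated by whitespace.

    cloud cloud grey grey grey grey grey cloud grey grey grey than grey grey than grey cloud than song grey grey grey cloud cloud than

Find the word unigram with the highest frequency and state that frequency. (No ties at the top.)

Unigram frequencies (highest first):
  grey: 14
  cloud: 6
  than: 4
  song: 1

"grey", 14 times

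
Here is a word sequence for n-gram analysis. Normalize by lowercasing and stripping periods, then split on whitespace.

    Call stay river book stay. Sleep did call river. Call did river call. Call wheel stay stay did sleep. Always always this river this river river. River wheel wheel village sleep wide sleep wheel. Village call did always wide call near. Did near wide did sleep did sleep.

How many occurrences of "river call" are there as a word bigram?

2

Scanning the 47 overlapping bigram windows for "river call":
  position 9–10: river call
  position 12–13: river call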